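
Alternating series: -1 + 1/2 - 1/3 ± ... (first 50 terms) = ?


S = -1 + 1/2 - 1/3 + 1/4 - 1/5 + 1/6 - 1/7 + 1/8 ± ...
= -0.6832
(Full series converges to -ln(2) ≈ -0.6931)

S_50 = -0.6832


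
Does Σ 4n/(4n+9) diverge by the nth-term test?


lim(n→∞) 4n/(4n+9) = 4/4 = 1  (divide numerator and denominator by n)
lim aₙ = 1 ≠ 0 → series DIVERGES

Diverges (lim aₙ = 1 ≠ 0)


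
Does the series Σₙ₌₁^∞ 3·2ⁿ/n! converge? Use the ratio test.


aₙ = 3·2^n/n!
a_{n+1}/aₙ = 2^(n+1)/(n+1)! × n!/2^n  (constant 3 cancels)
= 2/(n+1)
L = lim(n→∞) 2/(n+1) = 0
L < 1 → series CONVERGES

Converges (ratio test: L = 0 < 1)


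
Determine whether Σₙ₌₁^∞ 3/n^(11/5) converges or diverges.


p-series test: Σ c/n^p converges if p > 1, diverges if p ≤ 1 (constant c > 0 doesn't affect convergence).
p = 11/5
11/5 > 1 → CONVERGES

Converges (p = 11/5 > 1)


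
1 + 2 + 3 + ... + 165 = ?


n(n+1)/2 = 165×166/2 = 27390/2 = 13695

Σk = 13695


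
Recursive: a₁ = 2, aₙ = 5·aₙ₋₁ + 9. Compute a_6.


Computing step by step:
a_1 = 2
a_2 = 19
a_3 = 104
a_4 = 529
a_5 = 2654
a_6 = 13279


a_6 = 13279


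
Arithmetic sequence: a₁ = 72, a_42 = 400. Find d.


d = (aₙ - a₁)/(n-1)
= (400 - 72)/(42-1)
= 328/41 = 8

d = 8


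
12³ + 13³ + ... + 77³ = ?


Σₖ₌12^77 k³ = [77·78/2]² − [11·12/2]²
= 9018009 − 4356 = 9013653

Σk³ = 9013653


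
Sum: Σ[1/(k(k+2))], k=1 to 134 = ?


1/(k(k+2)) = (1/2)·(1/k - 1/(k+2)) (partial fractions)
Telescoping: Σ = (1/2)·(1 + 1/2 - 1/135 - 1/136) = 27269/36720

Sum = 27269/36720


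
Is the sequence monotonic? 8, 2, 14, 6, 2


Differences: -6, 12, -8, -4
Difference at position 2 is +12 (> 0) but position 1 is -6 (< 0) — sequence both rises and falls
→ NOT monotonic

Not monotonic


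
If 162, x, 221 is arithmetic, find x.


AM = (162 + 221)/2 = 383/2 = 191.5

AM = 191.5


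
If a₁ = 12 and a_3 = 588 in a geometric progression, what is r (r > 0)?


r^(n-1) = aₙ/a₁
r^2 = 588/12 = 49
r = 49^(1/2)
= ±7; taking r > 0 gives r = 7

r = 7


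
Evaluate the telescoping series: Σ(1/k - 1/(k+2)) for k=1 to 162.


Telescoping with gap 2: two head and two tail terms survive.
= (1 + 1/2) - (1/163 + 1/164)
= 3/2 - 1/163 - 1/164 = 39771/26732

Sum = 39771/26732


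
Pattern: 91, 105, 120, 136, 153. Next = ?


Pattern: triangular numbers: n(n+1)/2
Terms: 91, 105, 120, 136, 153
Next term = 171

Next term = 171


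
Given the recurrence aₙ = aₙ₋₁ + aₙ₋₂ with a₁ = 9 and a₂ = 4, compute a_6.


Computing iteratively: 9, 4, 13, 17, 30, 47
a_6 = 47

a_6 = 47


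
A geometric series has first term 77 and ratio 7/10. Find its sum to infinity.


S∞ = a₁/(1-r) = 77/(1 - 7/10)
= 77/(3/10)
= 770/3

S∞ = 770/3


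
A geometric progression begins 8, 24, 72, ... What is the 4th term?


aₙ = a₁·r^(n-1)
= 8×3^3
= 8×27
= 216

a_4 = 216


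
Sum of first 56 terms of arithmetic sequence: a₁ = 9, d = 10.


aₙ = 9 + (56-1)×10 = 559
Sₙ = n(a₁+aₙ)/2 = 56×(9+559)/2
= 56×568/2 = 15904

S_56 = 15904


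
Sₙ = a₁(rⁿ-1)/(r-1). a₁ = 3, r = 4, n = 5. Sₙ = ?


Sₙ = 3×(4^5 - 1)/(4 - 1)
= 3×(1024 - 1)/3
= 3×1023/3
= 1023

S_5 = 1023


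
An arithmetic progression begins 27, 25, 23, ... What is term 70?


aₙ = a₁ + (n-1)d
= 27 + (70-1)×-2
= 27 - 138
= -111

a_70 = -111


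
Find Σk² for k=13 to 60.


Σₖ₌13^60 k² = Σₖ₌₁^60 k² − Σₖ₌₁^12 k²
= 60·61·121/6 − 12·13·25/6
= 73810 − 650 = 73160

Σk² = 73160


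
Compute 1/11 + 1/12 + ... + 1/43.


Σₖ₌11^43 1/k = 1/11 + 1/12 + 1/13 + ... + 1/43
= 1216865528621842739/856326196254765600
≈ 1.421

Sum = 1216865528621842739/856326196254765600 ≈ 1.421


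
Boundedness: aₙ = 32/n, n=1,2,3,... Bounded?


a₁ = 32, a₂ = 32/2, a₃ = 32/3, ...
0 < aₙ ≤ 32 for all n ≥ 1
Lower bound: 0, Upper bound: 32
The sequence IS bounded

Bounded (0 < aₙ ≤ 32)


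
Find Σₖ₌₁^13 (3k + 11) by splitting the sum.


Σ(3k+11) = 3·Σk + 11·n
= 3·91 + 11·13
= 273 + 143 = 416

Σ = 416


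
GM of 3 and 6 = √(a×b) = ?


GM = √(3×6) = √18 = 4.2426

GM = 4.2426


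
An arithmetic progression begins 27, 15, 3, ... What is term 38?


aₙ = a₁ + (n-1)d
= 27 + (38-1)×-12
= 27 - 444
= -417

a_38 = -417


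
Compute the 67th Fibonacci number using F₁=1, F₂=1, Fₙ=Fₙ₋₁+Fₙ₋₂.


Fibonacci sequence: 1, 1, 2, 3, 5, 8, 13, 21, 34, 55, 89, ...
F(67) = 44945570212853

F(67) = 44945570212853


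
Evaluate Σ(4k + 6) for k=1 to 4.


Σ(4k+6) = 4·Σk + 6·n
= 4·10 + 6·4
= 40 + 24 = 64

Σ = 64


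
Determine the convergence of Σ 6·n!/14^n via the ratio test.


aₙ = 6·n!/14^n
a_{n+1}/aₙ = (n+1)!/14^(n+1) × 14^n/n!  (constant 6 cancels)
= (n+1)/14
L = lim(n→∞) (n+1)/14 = ∞
L > 1 → series DIVERGES

Diverges (ratio test: L = ∞ > 1)


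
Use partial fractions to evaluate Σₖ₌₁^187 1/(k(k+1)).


1/(k(k+1)) = 1/k - 1/(k+1) (partial fractions)
Telescoping: Σ = 1 - 1/188 = 187/188

Sum = 187/188


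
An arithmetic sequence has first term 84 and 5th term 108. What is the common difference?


d = (aₙ - a₁)/(n-1)
= (108 - 84)/(5-1)
= 24/4 = 6

d = 6


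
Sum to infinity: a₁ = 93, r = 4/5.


S∞ = a₁/(1-r) = 93/(1 - 4/5)
= 93/(1/5)
= 465

S∞ = 465


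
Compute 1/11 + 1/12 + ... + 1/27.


Σₖ₌11^27 1/k = 1/11 + 1/12 + 1/13 + ... + 1/27
= 77300755793/80313433200
≈ 0.9625

Sum = 77300755793/80313433200 ≈ 0.9625


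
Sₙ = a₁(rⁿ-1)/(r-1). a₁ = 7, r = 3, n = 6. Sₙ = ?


Sₙ = 7×(3^6 - 1)/(3 - 1)
= 7×(729 - 1)/2
= 7×728/2
= 2548

S_6 = 2548


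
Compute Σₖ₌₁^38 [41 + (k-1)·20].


aₙ = 41 + (38-1)×20 = 781
Sₙ = n(a₁+aₙ)/2 = 38×(41+781)/2
= 38×822/2 = 15618

S_38 = 15618


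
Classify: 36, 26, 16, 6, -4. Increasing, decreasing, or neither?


Differences: -10, -10, -10, -10
All differences < 0 → strictly DECREASING

Monotonically decreasing


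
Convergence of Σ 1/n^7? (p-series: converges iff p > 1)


p-series test: Σ c/n^p converges if p > 1, diverges if p ≤ 1 (constant c > 0 doesn't affect convergence).
p = 7
7 > 1 → CONVERGES

Converges (p = 7 > 1)


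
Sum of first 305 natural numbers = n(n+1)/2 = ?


n(n+1)/2 = 305×306/2 = 93330/2 = 46665

Σk = 46665


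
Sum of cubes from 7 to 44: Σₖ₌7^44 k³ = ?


Σₖ₌7^44 k³ = [44·45/2]² − [6·7/2]²
= 980100 − 441 = 979659

Σk³ = 979659


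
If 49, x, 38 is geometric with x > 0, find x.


GM = √(49×38) = √1862 = 43.1509

GM = 43.1509


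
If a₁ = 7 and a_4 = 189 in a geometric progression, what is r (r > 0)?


r^(n-1) = aₙ/a₁
r^3 = 189/7 = 27
r = 27^(1/3)
= 3

r = 3


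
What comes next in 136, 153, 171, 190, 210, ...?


Pattern: triangular numbers: n(n+1)/2
Terms: 136, 153, 171, 190, 210
Next term = 231

Next term = 231


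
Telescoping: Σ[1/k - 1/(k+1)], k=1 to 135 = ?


Telescoping: adjacent terms cancel.
= 1/1 - 1/136
= 1 - 1/136 = 135/136

Sum = 135/136


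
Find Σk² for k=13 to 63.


Σₖ₌13^63 k² = Σₖ₌₁^63 k² − Σₖ₌₁^12 k²
= 63·64·127/6 − 12·13·25/6
= 85344 − 650 = 84694

Σk² = 84694


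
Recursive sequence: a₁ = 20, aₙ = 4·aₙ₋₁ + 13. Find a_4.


Computing step by step:
a_1 = 20
a_2 = 93
a_3 = 385
a_4 = 1553


a_4 = 1553


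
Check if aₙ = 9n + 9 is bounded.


aₙ = 9n + 9 → as n→∞, aₙ→∞
No finite upper bound exists
The sequence is UNBOUNDED

Unbounded (aₙ → ∞ as n → ∞)


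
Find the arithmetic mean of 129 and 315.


AM = (129 + 315)/2 = 444/2 = 222

AM = 222


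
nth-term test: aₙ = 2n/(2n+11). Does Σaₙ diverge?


lim(n→∞) 2n/(2n+11) = 2/2 = 1  (divide numerator and denominator by n)
lim aₙ = 1 ≠ 0 → series DIVERGES

Diverges (lim aₙ = 1 ≠ 0)


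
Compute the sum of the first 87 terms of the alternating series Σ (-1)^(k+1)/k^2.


S = 1 - 1/4 + 1/9 - 1/16 + 1/25 - 1/36 + 1/49 - 1/64 ± ...
= 0.8225
(Full series converges to +π²/12 ≈ +0.8225)

S_87 = 0.8225


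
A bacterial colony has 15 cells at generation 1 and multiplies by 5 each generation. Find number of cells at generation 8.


aₙ = a₁·r^(n-1)
= 15×5^7
= 15×78125
= 1171875

a_8 = 1171875


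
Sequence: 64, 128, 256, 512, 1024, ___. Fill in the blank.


Pattern: powers of 2: 2ⁿ
Terms: 64, 128, 256, 512, 1024
Next term = 2048

Next term = 2048


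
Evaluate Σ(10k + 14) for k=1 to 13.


Σ(10k+14) = 10·Σk + 14·n
= 10·91 + 14·13
= 910 + 182 = 1092

Σ = 1092


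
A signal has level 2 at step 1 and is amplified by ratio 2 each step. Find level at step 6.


aₙ = a₁·r^(n-1)
= 2×2^5
= 2×32
= 64

a_6 = 64


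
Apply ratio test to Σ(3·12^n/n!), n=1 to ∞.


aₙ = 3·12^n/n!
a_{n+1}/aₙ = 12^(n+1)/(n+1)! × n!/12^n  (constant 3 cancels)
= 12/(n+1)
L = lim(n→∞) 12/(n+1) = 0
L < 1 → series CONVERGES

Converges (ratio test: L = 0 < 1)


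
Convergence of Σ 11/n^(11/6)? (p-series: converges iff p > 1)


p-series test: Σ c/n^p converges if p > 1, diverges if p ≤ 1 (constant c > 0 doesn't affect convergence).
p = 11/6
11/6 > 1 → CONVERGES

Converges (p = 11/6 > 1)


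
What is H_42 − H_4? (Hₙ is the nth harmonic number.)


Σₖ₌5^42 1/k = 1/5 + 1/6 + 1/7 + ... + 1/42
= 6382359803740019/2844937529085600
≈ 2.2434

Sum = 6382359803740019/2844937529085600 ≈ 2.2434


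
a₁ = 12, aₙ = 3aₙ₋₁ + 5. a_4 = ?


Computing step by step:
a_1 = 12
a_2 = 41
a_3 = 128
a_4 = 389


a_4 = 389


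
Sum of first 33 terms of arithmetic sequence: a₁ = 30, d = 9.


aₙ = 30 + (33-1)×9 = 318
Sₙ = n(a₁+aₙ)/2 = 33×(30+318)/2
= 33×348/2 = 5742

S_33 = 5742


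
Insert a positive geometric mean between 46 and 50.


GM = √(46×50) = √2300 = 47.9583

GM = 47.9583


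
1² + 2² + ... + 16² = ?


n = 16
n(n+1)(2n+1)/6 = 16×17×33/6
= 8976/6 = 1496

Σk² = 1496


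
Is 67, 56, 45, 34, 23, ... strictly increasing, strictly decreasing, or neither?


Differences: -11, -11, -11, -11
All differences < 0 → strictly DECREASING

Monotonically decreasing


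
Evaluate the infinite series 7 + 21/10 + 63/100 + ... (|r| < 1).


S∞ = a₁/(1-r) = 7/(1 - 3/10)
= 7/(7/10)
= 10

S∞ = 10


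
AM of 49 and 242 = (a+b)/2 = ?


AM = (49 + 242)/2 = 291/2 = 145.5

AM = 145.5


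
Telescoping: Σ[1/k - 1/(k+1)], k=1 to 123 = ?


Telescoping: adjacent terms cancel.
= 1/1 - 1/124
= 1 - 1/124 = 123/124

Sum = 123/124


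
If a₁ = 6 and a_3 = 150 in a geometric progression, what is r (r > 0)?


r^(n-1) = aₙ/a₁
r^2 = 150/6 = 25
r = 25^(1/2)
= ±5; taking r > 0 gives r = 5

r = 5


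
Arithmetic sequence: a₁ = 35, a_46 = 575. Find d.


d = (aₙ - a₁)/(n-1)
= (575 - 35)/(46-1)
= 540/45 = 12

d = 12


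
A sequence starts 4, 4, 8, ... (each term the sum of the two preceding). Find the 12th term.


Computing iteratively: 4, 4, 8, 12, 20, 32, 52, 84, 136, 220, 356, 576
a_12 = 576

a_12 = 576


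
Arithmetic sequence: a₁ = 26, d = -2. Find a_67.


aₙ = a₁ + (n-1)d
= 26 + (67-1)×-2
= 26 - 132
= -106

a_67 = -106


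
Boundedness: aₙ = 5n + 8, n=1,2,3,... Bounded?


aₙ = 5n + 8 → as n→∞, aₙ→∞
No finite upper bound exists
The sequence is UNBOUNDED

Unbounded (aₙ → ∞ as n → ∞)


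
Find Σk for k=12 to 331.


Σₖ₌12^331 k = Σₖ₌₁^331 k − Σₖ₌₁^11 k
= 331·332/2 − 11·12/2
= 54946 − 66 = 54880

Σk = 54880


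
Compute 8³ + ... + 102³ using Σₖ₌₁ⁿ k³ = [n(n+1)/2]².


Σₖ₌8^102 k³ = [102·103/2]² − [7·8/2]²
= 27594009 − 784 = 27593225

Σk³ = 27593225


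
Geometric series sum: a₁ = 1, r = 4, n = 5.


Sₙ = 1×(4^5 - 1)/(4 - 1)
= 1×(1024 - 1)/3
= 1×1023/3
= 341

S_5 = 341


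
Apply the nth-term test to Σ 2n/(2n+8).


lim(n→∞) 2n/(2n+8) = 2/2 = 1  (divide numerator and denominator by n)
lim aₙ = 1 ≠ 0 → series DIVERGES

Diverges (lim aₙ = 1 ≠ 0)


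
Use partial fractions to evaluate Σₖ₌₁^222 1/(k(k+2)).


1/(k(k+2)) = (1/2)·(1/k - 1/(k+2)) (partial fractions)
Telescoping: Σ = (1/2)·(1 + 1/2 - 1/223 - 1/224) = 74481/99904

Sum = 74481/99904


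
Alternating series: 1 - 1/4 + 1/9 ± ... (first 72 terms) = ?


S = 1 - 1/4 + 1/9 - 1/16 + 1/25 - 1/36 + 1/49 - 1/64 ± ...
= 0.8224
(Full series converges to +π²/12 ≈ +0.8225)

S_72 = 0.8224


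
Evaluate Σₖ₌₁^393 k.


n(n+1)/2 = 393×394/2 = 154842/2 = 77421

Σk = 77421


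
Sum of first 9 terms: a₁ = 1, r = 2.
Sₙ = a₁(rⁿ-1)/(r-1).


Sₙ = 1×(2^9 - 1)/(2 - 1)
= 1×(512 - 1)/1
= 1×511/1
= 511

S_9 = 511


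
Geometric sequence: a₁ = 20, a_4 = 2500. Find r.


r^(n-1) = aₙ/a₁
r^3 = 2500/20 = 125
r = 125^(1/3)
= 5

r = 5


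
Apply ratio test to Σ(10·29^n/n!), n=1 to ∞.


aₙ = 10·29^n/n!
a_{n+1}/aₙ = 29^(n+1)/(n+1)! × n!/29^n  (constant 10 cancels)
= 29/(n+1)
L = lim(n→∞) 29/(n+1) = 0
L < 1 → series CONVERGES

Converges (ratio test: L = 0 < 1)


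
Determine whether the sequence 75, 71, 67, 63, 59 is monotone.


Differences: -4, -4, -4, -4
All differences < 0 → strictly DECREASING

Monotonically decreasing


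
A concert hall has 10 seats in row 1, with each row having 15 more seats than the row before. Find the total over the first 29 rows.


aₙ = 10 + (29-1)×15 = 430
Sₙ = n(a₁+aₙ)/2 = 29×(10+430)/2
= 29×440/2 = 6380

S_29 = 6380


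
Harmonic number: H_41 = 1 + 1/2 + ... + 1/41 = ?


H_41 = 1/1 + 1/2 + 1/3 + ... + 1/41
= 85691034670497533/19914562703599200
≈ 4.3029

H_41 = 85691034670497533/19914562703599200 ≈ 4.3029


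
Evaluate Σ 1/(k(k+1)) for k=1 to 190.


1/(k(k+1)) = 1/k - 1/(k+1) (partial fractions)
Telescoping: Σ = 1 - 1/191 = 190/191

Sum = 190/191


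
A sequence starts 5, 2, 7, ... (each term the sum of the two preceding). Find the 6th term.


Computing iteratively: 5, 2, 7, 9, 16, 25
a_6 = 25

a_6 = 25


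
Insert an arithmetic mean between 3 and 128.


AM = (3 + 128)/2 = 131/2 = 65.5

AM = 65.5


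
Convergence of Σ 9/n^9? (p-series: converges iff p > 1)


p-series test: Σ c/n^p converges if p > 1, diverges if p ≤ 1 (constant c > 0 doesn't affect convergence).
p = 9
9 > 1 → CONVERGES

Converges (p = 9 > 1)


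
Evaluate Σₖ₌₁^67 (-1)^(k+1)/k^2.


S = 1 - 1/4 + 1/9 - 1/16 + 1/25 - 1/36 + 1/49 - 1/64 ± ...
= 0.8226
(Full series converges to +π²/12 ≈ +0.8225)

S_67 = 0.8226


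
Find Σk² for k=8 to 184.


Σₖ₌8^184 k² = Σₖ₌₁^184 k² − Σₖ₌₁^7 k²
= 184·185·369/6 − 7·8·15/6
= 2093460 − 140 = 2093320

Σk² = 2093320


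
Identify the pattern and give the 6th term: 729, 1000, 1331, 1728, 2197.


Pattern: perfect cubes: n³
Terms: 729, 1000, 1331, 1728, 2197
Next term = 2744

Next term = 2744


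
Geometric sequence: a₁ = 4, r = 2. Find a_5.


aₙ = a₁·r^(n-1)
= 4×2^4
= 4×16
= 64

a_5 = 64


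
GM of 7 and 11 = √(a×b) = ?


GM = √(7×11) = √77 = 8.775

GM = 8.775


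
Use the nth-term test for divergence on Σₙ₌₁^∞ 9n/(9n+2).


lim(n→∞) 9n/(9n+2) = 9/9 = 1  (divide numerator and denominator by n)
lim aₙ = 1 ≠ 0 → series DIVERGES

Diverges (lim aₙ = 1 ≠ 0)


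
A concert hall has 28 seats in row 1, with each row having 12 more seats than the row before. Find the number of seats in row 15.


aₙ = a₁ + (n-1)d
= 28 + (15-1)×12
= 28 + 168
= 196

a_15 = 196


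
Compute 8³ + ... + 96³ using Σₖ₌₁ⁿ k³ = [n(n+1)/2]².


Σₖ₌8^96 k³ = [96·97/2]² − [7·8/2]²
= 21678336 − 784 = 21677552

Σk³ = 21677552


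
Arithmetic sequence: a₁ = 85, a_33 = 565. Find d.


d = (aₙ - a₁)/(n-1)
= (565 - 85)/(33-1)
= 480/32 = 15

d = 15


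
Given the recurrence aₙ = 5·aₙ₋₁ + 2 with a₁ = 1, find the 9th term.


Computing step by step:
a_1 = 1
a_2 = 7
a_3 = 37
a_4 = 187
a_5 = 937
a_6 = 4687
a_7 = 23437
a_8 = 117187
a_9 = 585937


a_9 = 585937


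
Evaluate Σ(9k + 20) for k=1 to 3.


Σ(9k+20) = 9·Σk + 20·n
= 9·6 + 20·3
= 54 + 60 = 114

Σ = 114


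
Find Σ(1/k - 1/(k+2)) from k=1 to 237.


Telescoping with gap 2: two head and two tail terms survive.
= (1 + 1/2) - (1/238 + 1/239)
= 3/2 - 1/238 - 1/239 = 42423/28441

Sum = 42423/28441


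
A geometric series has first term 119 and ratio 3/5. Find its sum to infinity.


S∞ = a₁/(1-r) = 119/(1 - 3/5)
= 119/(2/5)
= 595/2

S∞ = 595/2


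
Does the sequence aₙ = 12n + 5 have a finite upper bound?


aₙ = 12n + 5 → as n→∞, aₙ→∞
No finite upper bound exists
The sequence is UNBOUNDED

Unbounded (aₙ → ∞ as n → ∞)


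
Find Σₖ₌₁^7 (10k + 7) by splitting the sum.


Σ(10k+7) = 10·Σk + 7·n
= 10·28 + 7·7
= 280 + 49 = 329

Σ = 329


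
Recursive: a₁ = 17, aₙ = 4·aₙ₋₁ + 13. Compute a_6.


Computing step by step:
a_1 = 17
a_2 = 81
a_3 = 337
a_4 = 1361
a_5 = 5457
a_6 = 21841


a_6 = 21841


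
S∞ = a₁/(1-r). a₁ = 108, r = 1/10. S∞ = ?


S∞ = a₁/(1-r) = 108/(1 - 1/10)
= 108/(9/10)
= 120

S∞ = 120


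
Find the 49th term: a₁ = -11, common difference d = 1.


aₙ = a₁ + (n-1)d
= -11 + (49-1)×1
= -11 + 48
= 37

a_49 = 37


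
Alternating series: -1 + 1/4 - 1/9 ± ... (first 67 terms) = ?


S = -1 + 1/4 - 1/9 + 1/16 - 1/25 + 1/36 - 1/49 + 1/64 ± ...
= -0.8226
(Full series converges to -π²/12 ≈ -0.8225)

S_67 = -0.8226


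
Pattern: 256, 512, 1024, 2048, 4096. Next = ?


Pattern: powers of 2: 2ⁿ
Terms: 256, 512, 1024, 2048, 4096
Next term = 8192

Next term = 8192


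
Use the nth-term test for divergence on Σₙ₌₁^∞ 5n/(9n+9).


lim(n→∞) 5n/(9n+9) = 5/9 = 5/9  (divide numerator and denominator by n)
lim aₙ = 5/9 ≠ 0 → series DIVERGES

Diverges (lim aₙ = 5/9 ≠ 0)


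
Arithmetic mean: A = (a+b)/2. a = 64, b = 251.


AM = (64 + 251)/2 = 315/2 = 157.5

AM = 157.5


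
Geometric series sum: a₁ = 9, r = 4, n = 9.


Sₙ = 9×(4^9 - 1)/(4 - 1)
= 9×(262144 - 1)/3
= 9×262143/3
= 786429

S_9 = 786429


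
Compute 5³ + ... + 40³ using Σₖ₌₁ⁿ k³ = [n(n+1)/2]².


Σₖ₌5^40 k³ = [40·41/2]² − [4·5/2]²
= 672400 − 100 = 672300

Σk³ = 672300


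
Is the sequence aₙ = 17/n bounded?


a₁ = 17, a₂ = 17/2, a₃ = 17/3, ...
0 < aₙ ≤ 17 for all n ≥ 1
Lower bound: 0, Upper bound: 17
The sequence IS bounded

Bounded (0 < aₙ ≤ 17)


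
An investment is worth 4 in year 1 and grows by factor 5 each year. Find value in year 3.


aₙ = a₁·r^(n-1)
= 4×5^2
= 4×25
= 100

a_3 = 100


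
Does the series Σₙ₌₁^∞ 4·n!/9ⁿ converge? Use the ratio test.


aₙ = 4·n!/9^n
a_{n+1}/aₙ = (n+1)!/9^(n+1) × 9^n/n!  (constant 4 cancels)
= (n+1)/9
L = lim(n→∞) (n+1)/9 = ∞
L > 1 → series DIVERGES

Diverges (ratio test: L = ∞ > 1)


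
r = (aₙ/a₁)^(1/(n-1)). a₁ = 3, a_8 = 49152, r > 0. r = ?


r^(n-1) = aₙ/a₁
r^7 = 49152/3 = 16384
r = 16384^(1/7)
= 4

r = 4


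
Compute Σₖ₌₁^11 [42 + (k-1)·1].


aₙ = 42 + (11-1)×1 = 52
Sₙ = n(a₁+aₙ)/2 = 11×(42+52)/2
= 11×94/2 = 517

S_11 = 517


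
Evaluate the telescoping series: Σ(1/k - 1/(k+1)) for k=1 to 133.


Telescoping: adjacent terms cancel.
= 1/1 - 1/134
= 1 - 1/134 = 133/134

Sum = 133/134


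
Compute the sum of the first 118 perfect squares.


n = 118
n(n+1)(2n+1)/6 = 118×119×237/6
= 3327954/6 = 554659

Σk² = 554659


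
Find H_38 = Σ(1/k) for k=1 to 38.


H_38 = 1/1 + 1/2 + 1/3 + ... + 1/38
= 2053580969474233/485721041551200
≈ 4.2279

H_38 = 2053580969474233/485721041551200 ≈ 4.2279


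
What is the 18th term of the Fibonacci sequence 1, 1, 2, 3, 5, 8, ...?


Fibonacci sequence: 1, 1, 2, 3, 5, 8, 13, 21, 34, 55, 89, ...
F(18) = 2584

F(18) = 2584


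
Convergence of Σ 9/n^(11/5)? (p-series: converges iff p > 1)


p-series test: Σ c/n^p converges if p > 1, diverges if p ≤ 1 (constant c > 0 doesn't affect convergence).
p = 11/5
11/5 > 1 → CONVERGES

Converges (p = 11/5 > 1)


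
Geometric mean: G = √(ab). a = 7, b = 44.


GM = √(7×44) = √308 = 17.5499

GM = 17.5499


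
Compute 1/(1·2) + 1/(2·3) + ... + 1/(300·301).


1/(k(k+1)) = 1/k - 1/(k+1) (partial fractions)
Telescoping: Σ = 1 - 1/301 = 300/301

Sum = 300/301


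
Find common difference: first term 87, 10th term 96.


d = (aₙ - a₁)/(n-1)
= (96 - 87)/(10-1)
= 9/9 = 1

d = 1


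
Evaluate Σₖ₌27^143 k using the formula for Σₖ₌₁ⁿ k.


Σₖ₌27^143 k = Σₖ₌₁^143 k − Σₖ₌₁^26 k
= 143·144/2 − 26·27/2
= 10296 − 351 = 9945

Σk = 9945


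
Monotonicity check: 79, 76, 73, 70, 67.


Differences: -3, -3, -3, -3
All differences < 0 → strictly DECREASING

Monotonically decreasing


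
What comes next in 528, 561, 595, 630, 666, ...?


Pattern: triangular numbers: n(n+1)/2
Terms: 528, 561, 595, 630, 666
Next term = 703

Next term = 703


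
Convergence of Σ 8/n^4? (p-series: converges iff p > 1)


p-series test: Σ c/n^p converges if p > 1, diverges if p ≤ 1 (constant c > 0 doesn't affect convergence).
p = 4
4 > 1 → CONVERGES

Converges (p = 4 > 1)


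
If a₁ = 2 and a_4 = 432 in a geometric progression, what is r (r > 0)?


r^(n-1) = aₙ/a₁
r^3 = 432/2 = 216
r = 216^(1/3)
= 6

r = 6


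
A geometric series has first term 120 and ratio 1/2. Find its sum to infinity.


S∞ = a₁/(1-r) = 120/(1 - 1/2)
= 120/(1/2)
= 240

S∞ = 240


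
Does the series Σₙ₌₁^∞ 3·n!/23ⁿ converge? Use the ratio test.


aₙ = 3·n!/23^n
a_{n+1}/aₙ = (n+1)!/23^(n+1) × 23^n/n!  (constant 3 cancels)
= (n+1)/23
L = lim(n→∞) (n+1)/23 = ∞
L > 1 → series DIVERGES

Diverges (ratio test: L = ∞ > 1)


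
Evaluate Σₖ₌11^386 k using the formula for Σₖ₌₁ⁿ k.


Σₖ₌11^386 k = Σₖ₌₁^386 k − Σₖ₌₁^10 k
= 386·387/2 − 10·11/2
= 74691 − 55 = 74636

Σk = 74636


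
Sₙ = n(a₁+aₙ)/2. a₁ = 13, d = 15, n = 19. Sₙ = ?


aₙ = 13 + (19-1)×15 = 283
Sₙ = n(a₁+aₙ)/2 = 19×(13+283)/2
= 19×296/2 = 2812

S_19 = 2812


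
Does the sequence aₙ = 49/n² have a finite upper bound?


a₁ = 49, a₂ = 49/4, a₃ = 49/9, ...
0 < aₙ ≤ 49 for all n ≥ 1
The sequence IS bounded

Bounded (0 < aₙ ≤ 49)


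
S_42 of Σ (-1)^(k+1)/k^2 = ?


S = 1 - 1/4 + 1/9 - 1/16 + 1/25 - 1/36 + 1/49 - 1/64 ± ...
= 0.8222
(Full series converges to +π²/12 ≈ +0.8225)

S_42 = 0.8222


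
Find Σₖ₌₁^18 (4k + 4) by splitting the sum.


Σ(4k+4) = 4·Σk + 4·n
= 4·171 + 4·18
= 684 + 72 = 756

Σ = 756


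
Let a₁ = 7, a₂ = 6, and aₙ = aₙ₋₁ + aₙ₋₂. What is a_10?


Computing iteratively: 7, 6, 13, 19, 32, 51, 83, 134, 217, 351
a_10 = 351

a_10 = 351


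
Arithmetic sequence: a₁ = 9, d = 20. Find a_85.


aₙ = a₁ + (n-1)d
= 9 + (85-1)×20
= 9 + 1680
= 1689

a_85 = 1689


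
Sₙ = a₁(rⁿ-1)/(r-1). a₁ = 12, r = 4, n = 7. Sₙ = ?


Sₙ = 12×(4^7 - 1)/(4 - 1)
= 12×(16384 - 1)/3
= 12×16383/3
= 65532

S_7 = 65532


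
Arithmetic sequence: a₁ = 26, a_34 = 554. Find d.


d = (aₙ - a₁)/(n-1)
= (554 - 26)/(34-1)
= 528/33 = 16

d = 16


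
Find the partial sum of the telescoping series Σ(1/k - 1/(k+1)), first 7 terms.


Telescoping: adjacent terms cancel.
= 1/1 - 1/8
= 1 - 1/8 = 7/8

Sum = 7/8


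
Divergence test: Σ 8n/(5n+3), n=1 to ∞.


lim(n→∞) 8n/(5n+3) = 8/5 = 8/5  (divide numerator and denominator by n)
lim aₙ = 8/5 ≠ 0 → series DIVERGES

Diverges (lim aₙ = 8/5 ≠ 0)


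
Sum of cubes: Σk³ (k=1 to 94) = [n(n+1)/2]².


n(n+1)/2 = 94×95/2 = 4465
Σk³ = 4465² = 19936225

Σk³ = 19936225


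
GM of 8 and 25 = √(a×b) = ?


GM = √(8×25) = √200 = 14.1421

GM = 14.1421


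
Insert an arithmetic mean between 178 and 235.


AM = (178 + 235)/2 = 413/2 = 206.5

AM = 206.5


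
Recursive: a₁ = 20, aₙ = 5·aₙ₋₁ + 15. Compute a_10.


Computing step by step:
a_1 = 20
a_2 = 115
a_3 = 590
a_4 = 2965
a_5 = 14840
a_6 = 74215
a_7 = 371090
a_8 = 1855465
a_9 = 9277340
a_10 = 46386715


a_10 = 46386715


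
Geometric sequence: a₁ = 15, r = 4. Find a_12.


aₙ = a₁·r^(n-1)
= 15×4^11
= 15×4194304
= 62914560

a_12 = 62914560


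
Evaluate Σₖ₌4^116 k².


Σₖ₌4^116 k² = Σₖ₌₁^116 k² − Σₖ₌₁^3 k²
= 116·117·233/6 − 3·4·7/6
= 527046 − 14 = 527032

Σk² = 527032


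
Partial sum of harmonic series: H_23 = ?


H_23 = 1/1 + 1/2 + 1/3 + ... + 1/23
= 444316699/118982864
≈ 3.7343

H_23 = 444316699/118982864 ≈ 3.7343


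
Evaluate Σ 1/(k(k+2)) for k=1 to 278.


1/(k(k+2)) = (1/2)·(1/k - 1/(k+2)) (partial fractions)
Telescoping: Σ = (1/2)·(1 + 1/2 - 1/279 - 1/280) = 116621/156240

Sum = 116621/156240


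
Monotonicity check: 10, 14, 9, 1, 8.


Differences: 4, -5, -8, 7
Difference at position 1 is +4 (> 0) but position 2 is -5 (< 0) — sequence both rises and falls
→ NOT monotonic

Not monotonic


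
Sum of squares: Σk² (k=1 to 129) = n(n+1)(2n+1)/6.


n = 129
n(n+1)(2n+1)/6 = 129×130×259/6
= 4343430/6 = 723905

Σk² = 723905


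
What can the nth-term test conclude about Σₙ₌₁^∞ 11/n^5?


lim(n→∞) 11/n^5 = 0
lim aₙ = 0 → nth-term test is INCONCLUSIVE
(Need other tests; this is actually a convergent p-series with p=5 > 1)

Inconclusive (lim aₙ = 0; need another test)


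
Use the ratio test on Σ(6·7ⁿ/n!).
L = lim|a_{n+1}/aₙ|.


aₙ = 6·7^n/n!
a_{n+1}/aₙ = 7^(n+1)/(n+1)! × n!/7^n  (constant 6 cancels)
= 7/(n+1)
L = lim(n→∞) 7/(n+1) = 0
L < 1 → series CONVERGES

Converges (ratio test: L = 0 < 1)


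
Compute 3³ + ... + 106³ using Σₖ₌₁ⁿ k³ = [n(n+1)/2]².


Σₖ₌3^106 k³ = [106·107/2]² − [2·3/2]²
= 32160241 − 9 = 32160232

Σk³ = 32160232


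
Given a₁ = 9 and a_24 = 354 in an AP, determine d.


d = (aₙ - a₁)/(n-1)
= (354 - 9)/(24-1)
= 345/23 = 15

d = 15


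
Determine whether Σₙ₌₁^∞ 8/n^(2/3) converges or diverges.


p-series test: Σ c/n^p converges if p > 1, diverges if p ≤ 1 (constant c > 0 doesn't affect convergence).
p = 2/3
2/3 ≤ 1 → DIVERGES

Diverges (p = 2/3 ≤ 1)


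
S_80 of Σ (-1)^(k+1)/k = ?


S = 1 - 1/2 + 1/3 - 1/4 + 1/5 - 1/6 + 1/7 - 1/8 ± ...
= 0.6869
(Full series converges to +ln(2) ≈ +0.6931)

S_80 = 0.6869


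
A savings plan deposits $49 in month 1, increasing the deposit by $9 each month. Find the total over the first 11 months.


aₙ = 49 + (11-1)×9 = 139
Sₙ = n(a₁+aₙ)/2 = 11×(49+139)/2
= 11×188/2 = 1034

S_11 = 1034


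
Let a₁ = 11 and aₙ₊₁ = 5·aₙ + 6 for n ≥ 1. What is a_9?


Computing step by step:
a_1 = 11
a_2 = 61
a_3 = 311
a_4 = 1561
a_5 = 7811
a_6 = 39061
a_7 = 195311
a_8 = 976561
a_9 = 4882811


a_9 = 4882811


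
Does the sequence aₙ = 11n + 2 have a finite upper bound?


aₙ = 11n + 2 → as n→∞, aₙ→∞
No finite upper bound exists
The sequence is UNBOUNDED

Unbounded (aₙ → ∞ as n → ∞)


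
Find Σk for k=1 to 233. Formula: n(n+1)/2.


n(n+1)/2 = 233×234/2 = 54522/2 = 27261

Σk = 27261


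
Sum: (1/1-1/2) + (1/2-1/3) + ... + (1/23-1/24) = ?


Telescoping: adjacent terms cancel.
= 1/1 - 1/24
= 1 - 1/24 = 23/24

Sum = 23/24


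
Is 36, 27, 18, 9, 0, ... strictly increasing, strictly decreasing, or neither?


Differences: -9, -9, -9, -9
All differences < 0 → strictly DECREASING

Monotonically decreasing


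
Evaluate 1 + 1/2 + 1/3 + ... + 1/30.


H_30 = 1/1 + 1/2 + 1/3 + ... + 1/30
= 9304682830147/2329089562800
≈ 3.995

H_30 = 9304682830147/2329089562800 ≈ 3.995


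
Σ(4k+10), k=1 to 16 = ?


Σ(4k+10) = 4·Σk + 10·n
= 4·136 + 10·16
= 544 + 160 = 704

Σ = 704


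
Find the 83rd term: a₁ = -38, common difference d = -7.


aₙ = a₁ + (n-1)d
= -38 + (83-1)×-7
= -38 - 574
= -612

a_83 = -612


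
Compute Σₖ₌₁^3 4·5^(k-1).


Sₙ = 4×(5^3 - 1)/(5 - 1)
= 4×(125 - 1)/4
= 4×124/4
= 124

S_3 = 124


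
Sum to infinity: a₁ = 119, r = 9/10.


S∞ = a₁/(1-r) = 119/(1 - 9/10)
= 119/(1/10)
= 1190

S∞ = 1190


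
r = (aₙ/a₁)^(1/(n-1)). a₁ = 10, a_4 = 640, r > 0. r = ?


r^(n-1) = aₙ/a₁
r^3 = 640/10 = 64
r = 64^(1/3)
= 4

r = 4


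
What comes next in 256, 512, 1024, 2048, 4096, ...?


Pattern: powers of 2: 2ⁿ
Terms: 256, 512, 1024, 2048, 4096
Next term = 8192

Next term = 8192


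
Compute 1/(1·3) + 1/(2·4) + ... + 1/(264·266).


1/(k(k+2)) = (1/2)·(1/k - 1/(k+2)) (partial fractions)
Telescoping: Σ = (1/2)·(1 + 1/2 - 1/265 - 1/266) = 26301/35245

Sum = 26301/35245


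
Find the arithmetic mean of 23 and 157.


AM = (23 + 157)/2 = 180/2 = 90

AM = 90


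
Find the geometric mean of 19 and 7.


GM = √(19×7) = √133 = 11.5326

GM = 11.5326


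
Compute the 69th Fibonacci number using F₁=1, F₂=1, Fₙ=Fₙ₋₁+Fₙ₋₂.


Fibonacci sequence: 1, 1, 2, 3, 5, 8, 13, 21, 34, 55, 89, ...
F(69) = 117669030460994

F(69) = 117669030460994


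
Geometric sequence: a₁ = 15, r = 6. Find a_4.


aₙ = a₁·r^(n-1)
= 15×6^3
= 15×216
= 3240

a_4 = 3240


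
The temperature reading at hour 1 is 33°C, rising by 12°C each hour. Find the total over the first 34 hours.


aₙ = 33 + (34-1)×12 = 429
Sₙ = n(a₁+aₙ)/2 = 34×(33+429)/2
= 34×462/2 = 7854

S_34 = 7854


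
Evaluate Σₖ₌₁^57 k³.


n(n+1)/2 = 57×58/2 = 1653
Σk³ = 1653² = 2732409

Σk³ = 2732409


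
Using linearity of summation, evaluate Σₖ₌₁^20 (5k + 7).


Σ(5k+7) = 5·Σk + 7·n
= 5·210 + 7·20
= 1050 + 140 = 1190

Σ = 1190


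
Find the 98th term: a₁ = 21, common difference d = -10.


aₙ = a₁ + (n-1)d
= 21 + (98-1)×-10
= 21 - 970
= -949

a_98 = -949


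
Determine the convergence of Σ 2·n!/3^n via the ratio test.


aₙ = 2·n!/3^n
a_{n+1}/aₙ = (n+1)!/3^(n+1) × 3^n/n!  (constant 2 cancels)
= (n+1)/3
L = lim(n→∞) (n+1)/3 = ∞
L > 1 → series DIVERGES

Diverges (ratio test: L = ∞ > 1)


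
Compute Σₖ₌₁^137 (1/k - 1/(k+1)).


Telescoping: adjacent terms cancel.
= 1/1 - 1/138
= 1 - 1/138 = 137/138

Sum = 137/138


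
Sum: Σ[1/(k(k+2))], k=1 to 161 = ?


1/(k(k+2)) = (1/2)·(1/k - 1/(k+2)) (partial fractions)
Telescoping: Σ = (1/2)·(1 + 1/2 - 1/162 - 1/163) = 9821/13203

Sum = 9821/13203


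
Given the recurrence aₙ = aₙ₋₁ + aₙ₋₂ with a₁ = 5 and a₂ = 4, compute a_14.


Computing iteratively: 5, 4, 9, 13, 22, 35, 57, 92, 149, 241, 390, 631, ...
a_14 = 1652

a_14 = 1652


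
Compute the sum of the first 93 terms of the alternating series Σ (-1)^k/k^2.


S = -1 + 1/4 - 1/9 + 1/16 - 1/25 + 1/36 - 1/49 + 1/64 ± ...
= -0.8225
(Full series converges to -π²/12 ≈ -0.8225)

S_93 = -0.8225


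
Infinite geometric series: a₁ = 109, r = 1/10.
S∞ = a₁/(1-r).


S∞ = a₁/(1-r) = 109/(1 - 1/10)
= 109/(9/10)
= 1090/9

S∞ = 1090/9


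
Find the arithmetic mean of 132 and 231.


AM = (132 + 231)/2 = 363/2 = 181.5

AM = 181.5


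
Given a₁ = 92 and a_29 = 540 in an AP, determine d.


d = (aₙ - a₁)/(n-1)
= (540 - 92)/(29-1)
= 448/28 = 16

d = 16


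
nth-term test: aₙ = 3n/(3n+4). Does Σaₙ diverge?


lim(n→∞) 3n/(3n+4) = 3/3 = 1  (divide numerator and denominator by n)
lim aₙ = 1 ≠ 0 → series DIVERGES

Diverges (lim aₙ = 1 ≠ 0)


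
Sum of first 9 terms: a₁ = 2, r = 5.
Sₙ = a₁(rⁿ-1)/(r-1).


Sₙ = 2×(5^9 - 1)/(5 - 1)
= 2×(1953125 - 1)/4
= 2×1953124/4
= 976562

S_9 = 976562


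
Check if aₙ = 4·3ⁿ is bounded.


aₙ = 4·3ⁿ → as n→∞, aₙ→∞ (since base 3 > 1)
No finite upper bound exists
The sequence is UNBOUNDED

Unbounded (aₙ → ∞ as n → ∞)


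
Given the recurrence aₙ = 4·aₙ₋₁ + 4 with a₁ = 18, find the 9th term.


Computing step by step:
a_1 = 18
a_2 = 76
a_3 = 308
a_4 = 1236
a_5 = 4948
a_6 = 19796
a_7 = 79188
a_8 = 316756
a_9 = 1267028


a_9 = 1267028


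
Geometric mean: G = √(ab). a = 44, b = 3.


GM = √(44×3) = √132 = 11.4891

GM = 11.4891


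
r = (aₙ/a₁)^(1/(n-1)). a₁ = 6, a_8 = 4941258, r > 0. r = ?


r^(n-1) = aₙ/a₁
r^7 = 4941258/6 = 823543
r = 823543^(1/7)
= 7

r = 7


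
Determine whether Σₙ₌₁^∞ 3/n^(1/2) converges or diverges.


p-series test: Σ c/n^p converges if p > 1, diverges if p ≤ 1 (constant c > 0 doesn't affect convergence).
p = 1/2
1/2 ≤ 1 → DIVERGES

Diverges (p = 1/2 ≤ 1)


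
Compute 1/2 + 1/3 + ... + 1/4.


Σₖ₌2^4 1/k = 1/2 + 1/3 + 1/4
= 13/12
≈ 1.0833

Sum = 13/12 ≈ 1.0833


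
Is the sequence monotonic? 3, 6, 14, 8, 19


Differences: 3, 8, -6, 11
Difference at position 1 is +3 (> 0) but position 3 is -6 (< 0) — sequence both rises and falls
→ NOT monotonic

Not monotonic


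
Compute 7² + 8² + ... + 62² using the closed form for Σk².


Σₖ₌7^62 k² = Σₖ₌₁^62 k² − Σₖ₌₁^6 k²
= 62·63·125/6 − 6·7·13/6
= 81375 − 91 = 81284

Σk² = 81284


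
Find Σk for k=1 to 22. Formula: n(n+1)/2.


n(n+1)/2 = 22×23/2 = 506/2 = 253

Σk = 253


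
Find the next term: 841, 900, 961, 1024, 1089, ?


Pattern: perfect squares: n²
Terms: 841, 900, 961, 1024, 1089
Next term = 1156

Next term = 1156


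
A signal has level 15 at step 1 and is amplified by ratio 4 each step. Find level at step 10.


aₙ = a₁·r^(n-1)
= 15×4^9
= 15×262144
= 3932160

a_10 = 3932160


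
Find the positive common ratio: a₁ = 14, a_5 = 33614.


r^(n-1) = aₙ/a₁
r^4 = 33614/14 = 2401
r = 2401^(1/4)
= ±7; taking r > 0 gives r = 7

r = 7


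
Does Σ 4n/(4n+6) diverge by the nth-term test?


lim(n→∞) 4n/(4n+6) = 4/4 = 1  (divide numerator and denominator by n)
lim aₙ = 1 ≠ 0 → series DIVERGES

Diverges (lim aₙ = 1 ≠ 0)


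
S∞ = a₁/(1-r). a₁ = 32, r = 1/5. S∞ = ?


S∞ = a₁/(1-r) = 32/(1 - 1/5)
= 32/(4/5)
= 40

S∞ = 40


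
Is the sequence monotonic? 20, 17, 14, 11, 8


Differences: -3, -3, -3, -3
All differences < 0 → strictly DECREASING

Monotonically decreasing


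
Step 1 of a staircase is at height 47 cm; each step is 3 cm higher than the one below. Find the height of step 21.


aₙ = a₁ + (n-1)d
= 47 + (21-1)×3
= 47 + 60
= 107

a_21 = 107


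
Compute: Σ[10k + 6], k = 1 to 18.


Σ(10k+6) = 10·Σk + 6·n
= 10·171 + 6·18
= 1710 + 108 = 1818

Σ = 1818


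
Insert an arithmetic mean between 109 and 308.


AM = (109 + 308)/2 = 417/2 = 208.5

AM = 208.5


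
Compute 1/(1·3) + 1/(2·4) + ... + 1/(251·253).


1/(k(k+2)) = (1/2)·(1/k - 1/(k+2)) (partial fractions)
Telescoping: Σ = (1/2)·(1 + 1/2 - 1/252 - 1/253) = 95129/127512

Sum = 95129/127512


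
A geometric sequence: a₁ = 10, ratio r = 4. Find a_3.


aₙ = a₁·r^(n-1)
= 10×4^2
= 10×16
= 160

a_3 = 160


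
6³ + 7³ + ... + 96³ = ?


Σₖ₌6^96 k³ = [96·97/2]² − [5·6/2]²
= 21678336 − 225 = 21678111

Σk³ = 21678111


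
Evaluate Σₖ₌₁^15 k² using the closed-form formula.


n = 15
n(n+1)(2n+1)/6 = 15×16×31/6
= 7440/6 = 1240

Σk² = 1240


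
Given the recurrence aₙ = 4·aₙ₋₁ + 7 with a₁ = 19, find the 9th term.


Computing step by step:
a_1 = 19
a_2 = 83
a_3 = 339
a_4 = 1363
a_5 = 5459
a_6 = 21843
a_7 = 87379
a_8 = 349523
a_9 = 1398099


a_9 = 1398099


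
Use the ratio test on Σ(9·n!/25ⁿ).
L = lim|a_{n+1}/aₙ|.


aₙ = 9·n!/25^n
a_{n+1}/aₙ = (n+1)!/25^(n+1) × 25^n/n!  (constant 9 cancels)
= (n+1)/25
L = lim(n→∞) (n+1)/25 = ∞
L > 1 → series DIVERGES

Diverges (ratio test: L = ∞ > 1)


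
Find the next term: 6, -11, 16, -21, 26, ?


Pattern: alternating sign, magnitude arithmetic (d=5)
Terms: 6, -11, 16, -21, 26
Next term = -31

Next term = -31


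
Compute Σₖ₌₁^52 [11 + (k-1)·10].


aₙ = 11 + (52-1)×10 = 521
Sₙ = n(a₁+aₙ)/2 = 52×(11+521)/2
= 52×532/2 = 13832

S_52 = 13832


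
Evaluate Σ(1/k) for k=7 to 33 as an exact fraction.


Σₖ₌7^33 1/k = 1/7 + 1/8 + 1/9 + ... + 1/33
= 21513480570229/13127595717600
≈ 1.6388

Sum = 21513480570229/13127595717600 ≈ 1.6388


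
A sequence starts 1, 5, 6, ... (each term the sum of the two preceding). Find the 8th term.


Computing iteratively: 1, 5, 6, 11, 17, 28, 45, 73
a_8 = 73

a_8 = 73


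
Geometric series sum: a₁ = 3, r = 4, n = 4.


Sₙ = 3×(4^4 - 1)/(4 - 1)
= 3×(256 - 1)/3
= 3×255/3
= 255

S_4 = 255


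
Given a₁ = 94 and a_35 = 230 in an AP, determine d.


d = (aₙ - a₁)/(n-1)
= (230 - 94)/(35-1)
= 136/34 = 4

d = 4


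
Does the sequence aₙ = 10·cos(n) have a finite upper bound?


For all n, -1 ≤ cos(n) ≤ 1, so -10 ≤ 10·cos(n) ≤ 10
Lower bound: -10, Upper bound: 10
The sequence IS bounded

Bounded (-10 ≤ aₙ ≤ 10)


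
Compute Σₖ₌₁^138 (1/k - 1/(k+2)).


Telescoping with gap 2: two head and two tail terms survive.
= (1 + 1/2) - (1/139 + 1/140)
= 3/2 - 1/139 - 1/140 = 28911/19460

Sum = 28911/19460


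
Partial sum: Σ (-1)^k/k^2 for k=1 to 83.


S = -1 + 1/4 - 1/9 + 1/16 - 1/25 + 1/36 - 1/49 + 1/64 ± ...
= -0.8225
(Full series converges to -π²/12 ≈ -0.8225)

S_83 = -0.8225


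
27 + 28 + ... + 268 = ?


Σₖ₌27^268 k = Σₖ₌₁^268 k − Σₖ₌₁^26 k
= 268·269/2 − 26·27/2
= 36046 − 351 = 35695

Σk = 35695


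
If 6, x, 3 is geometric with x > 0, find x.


GM = √(6×3) = √18 = 4.2426

GM = 4.2426


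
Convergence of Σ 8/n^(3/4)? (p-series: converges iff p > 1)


p-series test: Σ c/n^p converges if p > 1, diverges if p ≤ 1 (constant c > 0 doesn't affect convergence).
p = 3/4
3/4 ≤ 1 → DIVERGES

Diverges (p = 3/4 ≤ 1)


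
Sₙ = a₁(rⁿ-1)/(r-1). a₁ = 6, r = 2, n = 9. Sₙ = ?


Sₙ = 6×(2^9 - 1)/(2 - 1)
= 6×(512 - 1)/1
= 6×511/1
= 3066

S_9 = 3066


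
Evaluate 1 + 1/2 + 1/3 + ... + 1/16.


H_16 = 1/1 + 1/2 + 1/3 + ... + 1/16
= 2436559/720720
≈ 3.3807

H_16 = 2436559/720720 ≈ 3.3807


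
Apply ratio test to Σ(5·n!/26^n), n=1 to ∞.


aₙ = 5·n!/26^n
a_{n+1}/aₙ = (n+1)!/26^(n+1) × 26^n/n!  (constant 5 cancels)
= (n+1)/26
L = lim(n→∞) (n+1)/26 = ∞
L > 1 → series DIVERGES

Diverges (ratio test: L = ∞ > 1)


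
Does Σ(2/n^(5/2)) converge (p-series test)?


p-series test: Σ c/n^p converges if p > 1, diverges if p ≤ 1 (constant c > 0 doesn't affect convergence).
p = 5/2
5/2 > 1 → CONVERGES

Converges (p = 5/2 > 1)


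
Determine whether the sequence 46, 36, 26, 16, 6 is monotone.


Differences: -10, -10, -10, -10
All differences < 0 → strictly DECREASING

Monotonically decreasing


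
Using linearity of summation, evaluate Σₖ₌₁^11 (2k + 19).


Σ(2k+19) = 2·Σk + 19·n
= 2·66 + 19·11
= 132 + 209 = 341

Σ = 341


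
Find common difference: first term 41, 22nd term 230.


d = (aₙ - a₁)/(n-1)
= (230 - 41)/(22-1)
= 189/21 = 9

d = 9
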